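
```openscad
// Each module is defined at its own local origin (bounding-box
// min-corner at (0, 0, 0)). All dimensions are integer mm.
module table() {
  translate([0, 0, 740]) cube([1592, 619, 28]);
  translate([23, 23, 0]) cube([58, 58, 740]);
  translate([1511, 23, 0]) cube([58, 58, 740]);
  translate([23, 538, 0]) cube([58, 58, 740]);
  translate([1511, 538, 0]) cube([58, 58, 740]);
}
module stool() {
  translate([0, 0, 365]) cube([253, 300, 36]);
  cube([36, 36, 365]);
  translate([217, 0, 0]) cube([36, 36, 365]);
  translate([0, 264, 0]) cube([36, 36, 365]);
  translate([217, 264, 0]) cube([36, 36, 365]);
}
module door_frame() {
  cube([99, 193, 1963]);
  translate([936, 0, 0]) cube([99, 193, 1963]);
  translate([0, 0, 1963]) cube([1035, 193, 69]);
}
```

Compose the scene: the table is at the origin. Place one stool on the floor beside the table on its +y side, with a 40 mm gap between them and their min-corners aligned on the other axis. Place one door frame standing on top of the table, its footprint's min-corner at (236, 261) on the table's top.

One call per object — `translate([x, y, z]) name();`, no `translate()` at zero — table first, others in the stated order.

table();
translate([0, 659, 0]) stool();
translate([236, 261, 768]) door_frame();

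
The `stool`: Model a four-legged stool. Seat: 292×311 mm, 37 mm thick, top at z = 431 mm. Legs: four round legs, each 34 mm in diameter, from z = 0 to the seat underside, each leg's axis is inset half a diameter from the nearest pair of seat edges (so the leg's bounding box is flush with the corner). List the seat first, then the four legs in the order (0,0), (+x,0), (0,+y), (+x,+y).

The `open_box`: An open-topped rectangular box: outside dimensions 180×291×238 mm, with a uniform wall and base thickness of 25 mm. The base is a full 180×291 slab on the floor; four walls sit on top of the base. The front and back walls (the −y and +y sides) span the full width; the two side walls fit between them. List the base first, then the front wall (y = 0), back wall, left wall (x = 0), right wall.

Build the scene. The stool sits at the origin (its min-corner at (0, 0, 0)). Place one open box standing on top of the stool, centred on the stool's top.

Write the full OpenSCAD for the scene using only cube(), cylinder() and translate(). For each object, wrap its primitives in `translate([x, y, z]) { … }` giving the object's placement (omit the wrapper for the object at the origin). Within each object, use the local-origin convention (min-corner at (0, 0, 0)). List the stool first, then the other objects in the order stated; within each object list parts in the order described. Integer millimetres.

translate([0, 0, 394]) cube([292, 311, 37]);
translate([17, 17, 0]) cylinder(h = 394, r = 17);
translate([275, 17, 0]) cylinder(h = 394, r = 17);
translate([17, 294, 0]) cylinder(h = 394, r = 17);
translate([275, 294, 0]) cylinder(h = 394, r = 17);
translate([56, 10, 431]) {
  cube([180, 291, 25]);
  translate([0, 0, 25]) cube([180, 25, 213]);
  translate([0, 266, 25]) cube([180, 25, 213]);
  translate([0, 25, 25]) cube([25, 241, 213]);
  translate([155, 25, 25]) cube([25, 241, 213]);
}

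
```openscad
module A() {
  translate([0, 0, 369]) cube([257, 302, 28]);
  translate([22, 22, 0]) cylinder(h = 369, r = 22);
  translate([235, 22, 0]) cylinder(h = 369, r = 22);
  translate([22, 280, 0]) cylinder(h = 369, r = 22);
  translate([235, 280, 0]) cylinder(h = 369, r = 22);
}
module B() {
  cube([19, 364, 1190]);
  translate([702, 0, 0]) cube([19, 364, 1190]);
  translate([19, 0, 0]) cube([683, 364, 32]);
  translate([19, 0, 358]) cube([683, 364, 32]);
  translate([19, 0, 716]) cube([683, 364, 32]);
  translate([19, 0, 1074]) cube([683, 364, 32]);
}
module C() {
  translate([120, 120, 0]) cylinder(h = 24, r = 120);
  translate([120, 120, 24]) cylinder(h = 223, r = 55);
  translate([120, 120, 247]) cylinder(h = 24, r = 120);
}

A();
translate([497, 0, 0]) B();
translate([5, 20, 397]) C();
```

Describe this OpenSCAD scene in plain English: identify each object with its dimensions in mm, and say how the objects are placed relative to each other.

A is a four-legged stool. The seat is a 257×302×28 mm slab whose top surface is at z = 397 mm; four round legs, each 44 mm in diameter, run from the floor (z = 0) to the underside of the seat, each leg's axis is inset half a diameter from the nearest pair of seat edges (so the leg's bounding box is flush with the corner).

B is an open bookshelf. Two side panels, each 19 mm thick, 364 mm deep and 1190 mm tall, stand 721 mm apart (outside-to-outside). Between them sit 4 shelves, each 32 mm thick and 364 mm deep, spanning the full gap between the sides. The bottom shelf rests on the floor (its underside at z = 0) and the clear gap between one shelf's top and the next shelf's underside is 326 mm.

C is a spool: two coaxial disc flanges of radius 120 mm and thickness 24 mm, joined by a core cylinder of radius 55 mm and height 223 mm. The lower flange rests on z = 0 and the three cylinders share a vertical axis.

The bookshelf is on the floor beside the stool on its +x side. The spool is on top of the stool.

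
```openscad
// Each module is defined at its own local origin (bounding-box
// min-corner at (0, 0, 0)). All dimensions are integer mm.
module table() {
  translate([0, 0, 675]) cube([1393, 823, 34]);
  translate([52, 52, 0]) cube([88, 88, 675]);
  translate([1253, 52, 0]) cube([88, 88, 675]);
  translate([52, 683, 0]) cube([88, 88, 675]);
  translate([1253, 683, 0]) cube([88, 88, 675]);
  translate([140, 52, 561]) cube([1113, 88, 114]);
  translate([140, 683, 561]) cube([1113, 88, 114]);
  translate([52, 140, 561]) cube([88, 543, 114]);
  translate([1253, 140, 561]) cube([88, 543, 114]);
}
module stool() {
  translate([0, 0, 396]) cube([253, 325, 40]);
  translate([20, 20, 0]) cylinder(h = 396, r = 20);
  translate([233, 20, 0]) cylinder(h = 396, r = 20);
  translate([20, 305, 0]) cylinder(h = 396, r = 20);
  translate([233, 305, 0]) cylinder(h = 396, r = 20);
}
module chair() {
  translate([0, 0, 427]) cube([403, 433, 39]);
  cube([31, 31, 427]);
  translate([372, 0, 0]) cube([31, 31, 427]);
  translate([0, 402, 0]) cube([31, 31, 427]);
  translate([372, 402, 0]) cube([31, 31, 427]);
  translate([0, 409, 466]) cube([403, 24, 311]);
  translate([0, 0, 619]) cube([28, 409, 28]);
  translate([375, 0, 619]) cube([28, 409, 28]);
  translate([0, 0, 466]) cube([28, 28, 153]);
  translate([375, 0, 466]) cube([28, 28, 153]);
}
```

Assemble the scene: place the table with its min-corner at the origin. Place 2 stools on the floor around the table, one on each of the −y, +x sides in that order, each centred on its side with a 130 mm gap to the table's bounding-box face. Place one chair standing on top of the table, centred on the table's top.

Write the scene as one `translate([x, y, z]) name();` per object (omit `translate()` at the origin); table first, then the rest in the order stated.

table();
translate([570, -455, 0]) stool();
translate([1523, 249, 0]) stool();
translate([495, 195, 709]) chair();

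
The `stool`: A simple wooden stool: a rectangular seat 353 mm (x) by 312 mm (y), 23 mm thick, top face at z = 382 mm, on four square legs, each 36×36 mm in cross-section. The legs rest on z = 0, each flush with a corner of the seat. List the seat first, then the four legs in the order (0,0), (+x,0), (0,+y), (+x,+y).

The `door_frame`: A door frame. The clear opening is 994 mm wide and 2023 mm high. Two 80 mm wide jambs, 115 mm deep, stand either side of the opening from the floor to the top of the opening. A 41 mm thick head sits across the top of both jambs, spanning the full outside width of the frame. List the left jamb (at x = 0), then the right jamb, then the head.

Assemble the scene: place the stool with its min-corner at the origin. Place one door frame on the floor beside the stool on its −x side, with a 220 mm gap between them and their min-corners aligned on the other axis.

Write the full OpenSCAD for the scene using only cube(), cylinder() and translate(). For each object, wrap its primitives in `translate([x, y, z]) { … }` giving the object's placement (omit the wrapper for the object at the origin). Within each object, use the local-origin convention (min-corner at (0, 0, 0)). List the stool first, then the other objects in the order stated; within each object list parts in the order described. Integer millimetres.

translate([0, 0, 359]) cube([353, 312, 23]);
cube([36, 36, 359]);
translate([317, 0, 0]) cube([36, 36, 359]);
translate([0, 276, 0]) cube([36, 36, 359]);
translate([317, 276, 0]) cube([36, 36, 359]);
translate([-1374, 0, 0]) {
  cube([80, 115, 2023]);
  translate([1074, 0, 0]) cube([80, 115, 2023]);
  translate([0, 0, 2023]) cube([1154, 115, 41]);
}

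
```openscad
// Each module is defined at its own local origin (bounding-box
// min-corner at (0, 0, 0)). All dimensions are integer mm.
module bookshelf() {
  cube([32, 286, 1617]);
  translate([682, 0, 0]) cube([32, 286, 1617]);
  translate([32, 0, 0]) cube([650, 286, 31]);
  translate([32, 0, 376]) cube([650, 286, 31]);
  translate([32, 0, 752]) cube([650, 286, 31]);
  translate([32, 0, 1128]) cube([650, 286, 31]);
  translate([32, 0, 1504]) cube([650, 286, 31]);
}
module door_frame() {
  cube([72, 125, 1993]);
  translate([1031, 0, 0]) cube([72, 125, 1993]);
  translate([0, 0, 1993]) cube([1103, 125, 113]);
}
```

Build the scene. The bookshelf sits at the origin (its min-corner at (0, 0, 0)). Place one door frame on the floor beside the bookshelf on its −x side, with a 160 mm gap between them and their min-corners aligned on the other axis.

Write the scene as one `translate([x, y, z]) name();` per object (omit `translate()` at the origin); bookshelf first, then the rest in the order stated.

bookshelf();
translate([-1263, 0, 0]) door_frame();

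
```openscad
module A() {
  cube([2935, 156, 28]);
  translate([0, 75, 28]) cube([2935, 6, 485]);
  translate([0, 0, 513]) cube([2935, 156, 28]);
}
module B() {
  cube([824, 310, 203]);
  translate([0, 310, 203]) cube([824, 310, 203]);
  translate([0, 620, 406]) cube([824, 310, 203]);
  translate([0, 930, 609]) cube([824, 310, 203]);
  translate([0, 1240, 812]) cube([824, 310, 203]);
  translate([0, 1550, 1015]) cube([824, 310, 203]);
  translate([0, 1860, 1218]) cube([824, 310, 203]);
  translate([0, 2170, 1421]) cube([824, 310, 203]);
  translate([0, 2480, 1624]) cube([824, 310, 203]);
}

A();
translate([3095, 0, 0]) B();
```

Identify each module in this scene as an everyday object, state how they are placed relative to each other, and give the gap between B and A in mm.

The staircase's nearest face is 160 mm from the I-beam's +x face.

A is an I-beam. B is a staircase. The staircase is on the floor beside the I-beam on its +x side. The gap between the staircase and the I-beam is 160 mm.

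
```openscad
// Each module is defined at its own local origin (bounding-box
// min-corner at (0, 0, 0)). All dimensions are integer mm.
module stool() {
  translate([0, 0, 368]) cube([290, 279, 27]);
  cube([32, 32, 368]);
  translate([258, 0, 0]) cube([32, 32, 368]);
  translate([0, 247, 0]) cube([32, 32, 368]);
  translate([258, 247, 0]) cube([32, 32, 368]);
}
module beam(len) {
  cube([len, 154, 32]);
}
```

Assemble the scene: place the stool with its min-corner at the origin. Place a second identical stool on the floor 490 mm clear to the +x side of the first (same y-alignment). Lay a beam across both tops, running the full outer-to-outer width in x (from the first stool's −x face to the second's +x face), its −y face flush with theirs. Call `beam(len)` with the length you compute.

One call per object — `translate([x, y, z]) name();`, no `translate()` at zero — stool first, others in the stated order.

stool();
translate([780, 0, 0]) stool();
translate([0, 0, 395]) beam(1070);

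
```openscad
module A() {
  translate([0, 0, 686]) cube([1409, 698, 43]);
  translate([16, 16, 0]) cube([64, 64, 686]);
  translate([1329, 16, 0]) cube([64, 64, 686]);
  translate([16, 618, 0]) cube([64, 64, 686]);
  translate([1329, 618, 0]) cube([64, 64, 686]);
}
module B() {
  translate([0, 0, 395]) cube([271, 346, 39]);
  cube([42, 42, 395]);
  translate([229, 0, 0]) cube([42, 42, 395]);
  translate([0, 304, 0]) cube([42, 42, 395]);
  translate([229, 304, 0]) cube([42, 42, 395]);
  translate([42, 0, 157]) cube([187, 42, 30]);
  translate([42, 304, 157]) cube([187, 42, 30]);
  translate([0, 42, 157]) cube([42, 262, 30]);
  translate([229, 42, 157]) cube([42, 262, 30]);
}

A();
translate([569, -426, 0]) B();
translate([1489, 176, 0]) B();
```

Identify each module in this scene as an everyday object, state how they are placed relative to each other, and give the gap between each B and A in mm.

Each stool's nearest face is 80 mm from the table's bounding box.

A is a table. B is a stool. Two stools sit around the table at the −y, +x sides. The gap between each stool and the table is 80 mm.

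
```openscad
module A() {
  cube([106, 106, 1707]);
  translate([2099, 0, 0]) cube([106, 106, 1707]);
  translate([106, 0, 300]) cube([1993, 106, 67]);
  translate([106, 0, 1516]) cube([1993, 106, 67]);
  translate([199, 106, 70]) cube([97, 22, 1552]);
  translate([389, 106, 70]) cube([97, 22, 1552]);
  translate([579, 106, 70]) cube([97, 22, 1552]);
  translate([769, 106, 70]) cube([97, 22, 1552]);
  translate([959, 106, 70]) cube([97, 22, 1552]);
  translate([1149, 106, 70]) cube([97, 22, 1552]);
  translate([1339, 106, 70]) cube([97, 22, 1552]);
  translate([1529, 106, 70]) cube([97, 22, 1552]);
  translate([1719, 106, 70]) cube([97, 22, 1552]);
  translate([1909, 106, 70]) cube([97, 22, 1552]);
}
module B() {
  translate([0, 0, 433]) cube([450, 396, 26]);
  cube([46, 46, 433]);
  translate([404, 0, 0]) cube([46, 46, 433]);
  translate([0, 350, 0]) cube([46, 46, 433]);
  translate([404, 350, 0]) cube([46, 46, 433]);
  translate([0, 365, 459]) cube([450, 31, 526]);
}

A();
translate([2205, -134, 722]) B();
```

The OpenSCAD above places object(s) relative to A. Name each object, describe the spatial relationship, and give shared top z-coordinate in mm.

A is a fence section. B is a chair. The chair is beside the fence section with their tops flush at z = 1707. The shared top z-coordinate is 1707 mm.

Both tops at z = 1707 mm.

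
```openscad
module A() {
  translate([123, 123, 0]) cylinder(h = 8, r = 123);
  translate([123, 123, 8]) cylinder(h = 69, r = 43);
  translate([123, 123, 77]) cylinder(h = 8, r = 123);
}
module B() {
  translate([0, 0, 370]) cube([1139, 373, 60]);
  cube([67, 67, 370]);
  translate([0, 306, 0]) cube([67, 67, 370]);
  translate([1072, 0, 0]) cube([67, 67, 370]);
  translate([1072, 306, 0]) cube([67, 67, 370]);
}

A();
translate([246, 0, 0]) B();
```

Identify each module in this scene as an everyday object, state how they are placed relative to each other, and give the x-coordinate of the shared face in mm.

A is a spool. B is a bench. The bench is against the spool's +x side, with their −y faces flush. The x-coordinate of the shared face is 246 mm.

The spool's +x face and the bench's −x face are both at x = 246 mm.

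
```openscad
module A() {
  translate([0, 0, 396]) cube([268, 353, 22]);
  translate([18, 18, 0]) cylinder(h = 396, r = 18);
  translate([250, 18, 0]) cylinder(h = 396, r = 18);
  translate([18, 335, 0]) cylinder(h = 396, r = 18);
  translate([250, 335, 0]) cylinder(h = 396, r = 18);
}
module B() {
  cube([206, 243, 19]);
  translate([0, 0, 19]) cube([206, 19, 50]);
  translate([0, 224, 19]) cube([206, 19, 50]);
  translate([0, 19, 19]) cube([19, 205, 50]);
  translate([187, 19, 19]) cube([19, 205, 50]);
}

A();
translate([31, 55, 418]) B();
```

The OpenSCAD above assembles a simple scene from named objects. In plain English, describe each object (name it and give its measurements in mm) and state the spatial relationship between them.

A is a simple wooden stool: a rectangular seat 268 mm (x) by 353 mm (y), 22 mm thick, top face at z = 418 mm, on four round legs, each 36 mm in diameter. The legs rest on z = 0, each leg's axis is inset half a diameter from the nearest pair of seat edges (so the leg's bounding box is flush with the corner).

B is an open storage box with external size 206×243×69 mm and wall thickness 19 mm (the base is also 19 mm thick). The base covers the whole footprint; the four walls stand on the base, with the y-facing walls full-width and the x-facing walls fitting between their inner faces.

The open box is on top of the stool, centred.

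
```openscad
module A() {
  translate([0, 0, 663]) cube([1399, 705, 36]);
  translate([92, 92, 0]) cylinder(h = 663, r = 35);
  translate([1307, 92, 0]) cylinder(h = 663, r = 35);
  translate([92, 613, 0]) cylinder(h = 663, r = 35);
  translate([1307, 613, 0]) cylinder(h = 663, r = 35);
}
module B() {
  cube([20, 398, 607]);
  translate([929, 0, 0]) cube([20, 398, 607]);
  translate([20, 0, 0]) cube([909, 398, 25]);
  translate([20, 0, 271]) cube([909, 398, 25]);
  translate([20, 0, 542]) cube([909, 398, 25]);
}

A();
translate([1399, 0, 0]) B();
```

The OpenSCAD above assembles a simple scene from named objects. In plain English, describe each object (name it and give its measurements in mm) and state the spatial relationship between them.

A is a table: top 1399 mm (x) × 705 mm (y), 36 mm thick, upper face at z = 699 mm, on four round legs of 70 mm diameter, each leg's bounding box inset 57 mm from the nearest pair of top edges, running from z = 0 to the bottom of the top.

B is a bookshelf 949 mm wide overall, 398 mm deep and 607 mm tall. The two sides are 20 mm thick vertical panels. 3 horizontal shelves of 25 mm thickness span between the inner faces of the sides; the lowest shelf sits on the floor and shelves are stacked with a clear vertical gap of 246 mm between each pair.

The bookshelf is against the table's +x side, with their −y faces flush.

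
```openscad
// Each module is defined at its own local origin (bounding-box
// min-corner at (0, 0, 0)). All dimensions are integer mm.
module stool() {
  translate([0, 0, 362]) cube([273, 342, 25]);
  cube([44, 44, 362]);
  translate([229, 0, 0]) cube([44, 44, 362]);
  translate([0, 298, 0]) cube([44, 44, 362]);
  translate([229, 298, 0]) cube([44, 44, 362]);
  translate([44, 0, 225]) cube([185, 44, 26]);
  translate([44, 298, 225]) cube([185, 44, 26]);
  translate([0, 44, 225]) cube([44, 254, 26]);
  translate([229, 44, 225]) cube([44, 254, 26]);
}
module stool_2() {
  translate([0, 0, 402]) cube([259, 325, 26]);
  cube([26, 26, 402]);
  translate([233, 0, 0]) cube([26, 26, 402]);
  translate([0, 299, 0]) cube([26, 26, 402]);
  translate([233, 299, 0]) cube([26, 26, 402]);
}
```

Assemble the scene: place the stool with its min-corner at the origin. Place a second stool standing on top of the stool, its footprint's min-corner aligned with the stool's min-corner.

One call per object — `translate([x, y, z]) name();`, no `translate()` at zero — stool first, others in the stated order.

stool();
translate([0, 0, 387]) stool_2();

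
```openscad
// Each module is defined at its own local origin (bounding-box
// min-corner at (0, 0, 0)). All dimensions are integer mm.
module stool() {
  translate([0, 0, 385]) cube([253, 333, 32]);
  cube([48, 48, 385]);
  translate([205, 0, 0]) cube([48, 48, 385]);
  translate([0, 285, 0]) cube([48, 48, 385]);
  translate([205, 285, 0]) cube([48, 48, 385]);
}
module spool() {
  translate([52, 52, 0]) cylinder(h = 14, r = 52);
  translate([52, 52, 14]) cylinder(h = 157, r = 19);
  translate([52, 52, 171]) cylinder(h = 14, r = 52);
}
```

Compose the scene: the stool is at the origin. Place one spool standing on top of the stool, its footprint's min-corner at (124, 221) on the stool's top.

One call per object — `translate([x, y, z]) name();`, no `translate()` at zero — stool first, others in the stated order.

stool();
translate([124, 221, 417]) spool();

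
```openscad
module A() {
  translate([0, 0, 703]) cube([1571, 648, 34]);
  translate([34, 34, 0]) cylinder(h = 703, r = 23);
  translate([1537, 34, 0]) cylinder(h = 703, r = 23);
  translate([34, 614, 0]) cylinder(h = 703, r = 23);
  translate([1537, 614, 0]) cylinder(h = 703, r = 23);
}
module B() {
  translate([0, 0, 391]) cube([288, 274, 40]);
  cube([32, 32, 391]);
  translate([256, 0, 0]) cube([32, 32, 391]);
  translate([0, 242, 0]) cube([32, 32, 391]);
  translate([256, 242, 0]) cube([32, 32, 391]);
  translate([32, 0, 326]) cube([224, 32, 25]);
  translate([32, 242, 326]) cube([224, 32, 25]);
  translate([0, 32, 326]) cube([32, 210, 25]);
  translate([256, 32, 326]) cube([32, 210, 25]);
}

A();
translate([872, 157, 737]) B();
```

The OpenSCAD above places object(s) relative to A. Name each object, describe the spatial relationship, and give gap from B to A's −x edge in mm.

A is a table. B is a stool. The stool is on top of the table. The gap from the stool to the table's −x edge is 872 mm.

The stool's min-x is at 872; the table's min-x is 0; gap = 872 mm.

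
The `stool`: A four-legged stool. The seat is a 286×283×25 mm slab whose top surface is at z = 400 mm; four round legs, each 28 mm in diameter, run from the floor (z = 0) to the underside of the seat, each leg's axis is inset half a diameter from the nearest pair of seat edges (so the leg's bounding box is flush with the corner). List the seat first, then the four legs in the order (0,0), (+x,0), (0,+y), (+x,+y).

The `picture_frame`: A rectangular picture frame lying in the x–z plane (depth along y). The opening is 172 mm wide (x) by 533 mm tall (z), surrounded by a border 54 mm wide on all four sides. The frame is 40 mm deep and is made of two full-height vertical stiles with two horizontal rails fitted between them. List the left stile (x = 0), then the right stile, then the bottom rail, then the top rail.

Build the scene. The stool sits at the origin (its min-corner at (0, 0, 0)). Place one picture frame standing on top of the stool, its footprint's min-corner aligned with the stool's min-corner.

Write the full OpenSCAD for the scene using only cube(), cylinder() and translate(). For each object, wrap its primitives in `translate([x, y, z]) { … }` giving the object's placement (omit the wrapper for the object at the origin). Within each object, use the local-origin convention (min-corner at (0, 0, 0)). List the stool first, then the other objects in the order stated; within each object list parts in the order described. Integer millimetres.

translate([0, 0, 375]) cube([286, 283, 25]);
translate([14, 14, 0]) cylinder(h = 375, r = 14);
translate([272, 14, 0]) cylinder(h = 375, r = 14);
translate([14, 269, 0]) cylinder(h = 375, r = 14);
translate([272, 269, 0]) cylinder(h = 375, r = 14);
translate([0, 0, 400]) {
  cube([54, 40, 641]);
  translate([226, 0, 0]) cube([54, 40, 641]);
  translate([54, 0, 0]) cube([172, 40, 54]);
  translate([54, 0, 587]) cube([172, 40, 54]);
}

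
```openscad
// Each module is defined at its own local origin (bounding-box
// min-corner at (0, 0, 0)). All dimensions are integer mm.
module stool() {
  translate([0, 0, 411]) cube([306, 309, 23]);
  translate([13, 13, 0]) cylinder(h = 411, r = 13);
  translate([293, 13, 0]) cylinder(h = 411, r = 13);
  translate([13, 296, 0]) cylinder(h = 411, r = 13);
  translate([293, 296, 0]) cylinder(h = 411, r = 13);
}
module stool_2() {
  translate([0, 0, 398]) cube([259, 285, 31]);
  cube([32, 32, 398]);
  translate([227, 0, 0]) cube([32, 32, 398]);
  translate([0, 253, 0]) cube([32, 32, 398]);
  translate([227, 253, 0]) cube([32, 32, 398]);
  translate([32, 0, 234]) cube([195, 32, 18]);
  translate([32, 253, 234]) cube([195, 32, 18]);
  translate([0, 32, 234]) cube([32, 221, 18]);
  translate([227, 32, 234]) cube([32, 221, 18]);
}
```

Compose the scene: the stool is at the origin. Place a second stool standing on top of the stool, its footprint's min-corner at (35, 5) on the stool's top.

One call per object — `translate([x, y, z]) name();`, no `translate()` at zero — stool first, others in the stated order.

stool();
translate([35, 5, 434]) stool_2();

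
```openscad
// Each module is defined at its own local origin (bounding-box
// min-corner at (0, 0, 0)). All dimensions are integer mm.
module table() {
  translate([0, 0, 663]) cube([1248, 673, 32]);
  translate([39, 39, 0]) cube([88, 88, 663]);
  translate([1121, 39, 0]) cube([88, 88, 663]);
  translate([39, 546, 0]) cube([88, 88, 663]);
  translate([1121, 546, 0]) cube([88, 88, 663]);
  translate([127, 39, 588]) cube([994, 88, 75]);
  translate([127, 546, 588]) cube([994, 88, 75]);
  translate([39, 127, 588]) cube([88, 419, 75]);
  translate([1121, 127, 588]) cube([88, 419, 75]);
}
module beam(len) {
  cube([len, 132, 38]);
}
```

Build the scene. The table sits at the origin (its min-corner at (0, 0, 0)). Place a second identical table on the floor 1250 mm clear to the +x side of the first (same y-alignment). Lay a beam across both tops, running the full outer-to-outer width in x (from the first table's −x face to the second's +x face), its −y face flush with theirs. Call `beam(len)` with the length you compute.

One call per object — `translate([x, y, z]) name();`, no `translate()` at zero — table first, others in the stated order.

table();
translate([2498, 0, 0]) table();
translate([0, 0, 695]) beam(3746);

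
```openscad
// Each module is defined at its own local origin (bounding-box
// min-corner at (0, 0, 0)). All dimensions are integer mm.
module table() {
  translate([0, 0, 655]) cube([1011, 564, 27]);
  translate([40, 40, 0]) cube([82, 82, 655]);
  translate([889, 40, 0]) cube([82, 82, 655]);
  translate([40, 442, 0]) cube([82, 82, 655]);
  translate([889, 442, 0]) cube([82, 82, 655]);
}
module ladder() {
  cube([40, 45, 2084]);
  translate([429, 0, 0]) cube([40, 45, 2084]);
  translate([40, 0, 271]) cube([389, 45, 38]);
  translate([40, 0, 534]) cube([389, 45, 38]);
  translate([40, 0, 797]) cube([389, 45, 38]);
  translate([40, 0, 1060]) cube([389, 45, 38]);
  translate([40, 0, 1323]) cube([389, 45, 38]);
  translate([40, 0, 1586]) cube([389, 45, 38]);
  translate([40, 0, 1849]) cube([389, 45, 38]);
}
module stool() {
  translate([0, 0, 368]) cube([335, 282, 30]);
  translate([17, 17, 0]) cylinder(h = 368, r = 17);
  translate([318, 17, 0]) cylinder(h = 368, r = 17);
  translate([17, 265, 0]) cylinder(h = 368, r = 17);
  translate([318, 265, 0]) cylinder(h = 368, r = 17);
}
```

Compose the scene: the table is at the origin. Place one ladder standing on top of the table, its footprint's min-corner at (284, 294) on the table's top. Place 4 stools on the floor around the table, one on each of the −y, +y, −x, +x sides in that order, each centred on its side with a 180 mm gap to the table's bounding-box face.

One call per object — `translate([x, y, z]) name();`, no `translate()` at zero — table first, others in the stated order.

table();
translate([284, 294, 682]) ladder();
translate([338, -462, 0]) stool();
translate([338, 744, 0]) stool();
translate([-515, 141, 0]) stool();
translate([1191, 141, 0]) stool();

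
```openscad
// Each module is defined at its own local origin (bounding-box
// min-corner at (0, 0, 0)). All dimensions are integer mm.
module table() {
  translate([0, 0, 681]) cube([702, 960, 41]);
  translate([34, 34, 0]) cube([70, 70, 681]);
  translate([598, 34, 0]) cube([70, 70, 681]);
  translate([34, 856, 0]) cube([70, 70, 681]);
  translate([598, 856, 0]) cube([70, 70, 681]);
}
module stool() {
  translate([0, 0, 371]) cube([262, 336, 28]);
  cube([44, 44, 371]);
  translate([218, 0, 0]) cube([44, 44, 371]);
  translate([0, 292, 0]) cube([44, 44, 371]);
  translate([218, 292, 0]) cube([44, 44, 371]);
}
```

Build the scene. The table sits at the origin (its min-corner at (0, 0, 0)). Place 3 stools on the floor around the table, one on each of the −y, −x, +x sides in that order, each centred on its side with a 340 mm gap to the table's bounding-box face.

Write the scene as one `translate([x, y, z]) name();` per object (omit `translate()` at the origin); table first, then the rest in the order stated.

table();
translate([220, -676, 0]) stool();
translate([-602, 312, 0]) stool();
translate([1042, 312, 0]) stool();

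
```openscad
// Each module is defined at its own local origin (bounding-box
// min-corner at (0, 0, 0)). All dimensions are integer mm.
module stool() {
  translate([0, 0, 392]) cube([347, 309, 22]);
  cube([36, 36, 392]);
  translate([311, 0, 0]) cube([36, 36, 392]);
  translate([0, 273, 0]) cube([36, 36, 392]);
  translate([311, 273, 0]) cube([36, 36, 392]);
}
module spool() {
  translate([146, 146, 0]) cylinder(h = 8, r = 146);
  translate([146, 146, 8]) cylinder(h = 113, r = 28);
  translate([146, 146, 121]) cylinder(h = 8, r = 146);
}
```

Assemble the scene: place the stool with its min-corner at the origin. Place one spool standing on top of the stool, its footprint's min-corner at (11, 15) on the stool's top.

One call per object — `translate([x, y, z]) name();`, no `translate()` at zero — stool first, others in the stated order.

stool();
translate([11, 15, 414]) spool();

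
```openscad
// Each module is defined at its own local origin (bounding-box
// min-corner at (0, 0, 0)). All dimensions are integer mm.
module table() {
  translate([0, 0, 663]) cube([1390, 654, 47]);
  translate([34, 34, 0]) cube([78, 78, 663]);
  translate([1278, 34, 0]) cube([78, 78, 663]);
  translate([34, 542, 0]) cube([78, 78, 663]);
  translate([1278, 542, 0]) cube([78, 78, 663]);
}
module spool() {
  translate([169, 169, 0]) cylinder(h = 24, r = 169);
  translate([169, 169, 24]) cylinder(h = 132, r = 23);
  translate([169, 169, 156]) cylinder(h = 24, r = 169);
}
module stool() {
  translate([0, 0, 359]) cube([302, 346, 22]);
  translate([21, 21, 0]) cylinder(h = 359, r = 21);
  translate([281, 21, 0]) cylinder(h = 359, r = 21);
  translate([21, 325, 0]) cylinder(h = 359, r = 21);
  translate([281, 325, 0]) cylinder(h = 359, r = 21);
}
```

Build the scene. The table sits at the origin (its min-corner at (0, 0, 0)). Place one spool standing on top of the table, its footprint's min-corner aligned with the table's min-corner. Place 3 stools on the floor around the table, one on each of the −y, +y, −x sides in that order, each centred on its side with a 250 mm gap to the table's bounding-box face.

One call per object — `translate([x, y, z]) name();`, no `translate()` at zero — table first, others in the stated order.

table();
translate([0, 0, 710]) spool();
translate([544, -596, 0]) stool();
translate([544, 904, 0]) stool();
translate([-552, 154, 0]) stool();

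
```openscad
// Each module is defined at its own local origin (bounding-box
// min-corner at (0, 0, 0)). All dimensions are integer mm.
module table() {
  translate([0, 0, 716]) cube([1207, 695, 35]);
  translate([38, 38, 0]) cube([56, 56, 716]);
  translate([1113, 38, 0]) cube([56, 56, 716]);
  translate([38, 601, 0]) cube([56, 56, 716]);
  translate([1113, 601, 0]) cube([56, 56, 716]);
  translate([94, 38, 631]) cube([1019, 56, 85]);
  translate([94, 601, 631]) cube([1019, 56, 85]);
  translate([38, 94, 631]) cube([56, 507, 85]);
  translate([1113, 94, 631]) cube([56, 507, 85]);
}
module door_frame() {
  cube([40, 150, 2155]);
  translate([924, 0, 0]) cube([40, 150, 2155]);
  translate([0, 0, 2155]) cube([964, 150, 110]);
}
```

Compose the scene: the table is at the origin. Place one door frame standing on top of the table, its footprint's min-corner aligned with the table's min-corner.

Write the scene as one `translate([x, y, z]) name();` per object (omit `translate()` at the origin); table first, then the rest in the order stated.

table();
translate([0, 0, 751]) door_frame();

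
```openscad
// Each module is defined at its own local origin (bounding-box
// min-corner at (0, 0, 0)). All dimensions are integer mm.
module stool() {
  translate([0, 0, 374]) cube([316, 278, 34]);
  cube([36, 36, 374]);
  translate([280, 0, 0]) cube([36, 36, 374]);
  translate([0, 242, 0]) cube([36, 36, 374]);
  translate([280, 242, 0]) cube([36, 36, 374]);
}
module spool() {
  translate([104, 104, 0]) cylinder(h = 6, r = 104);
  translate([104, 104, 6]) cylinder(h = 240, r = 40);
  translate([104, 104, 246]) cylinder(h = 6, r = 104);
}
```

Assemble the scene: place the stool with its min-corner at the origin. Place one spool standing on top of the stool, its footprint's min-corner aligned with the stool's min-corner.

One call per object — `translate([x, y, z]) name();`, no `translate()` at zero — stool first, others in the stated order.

stool();
translate([0, 0, 408]) spool();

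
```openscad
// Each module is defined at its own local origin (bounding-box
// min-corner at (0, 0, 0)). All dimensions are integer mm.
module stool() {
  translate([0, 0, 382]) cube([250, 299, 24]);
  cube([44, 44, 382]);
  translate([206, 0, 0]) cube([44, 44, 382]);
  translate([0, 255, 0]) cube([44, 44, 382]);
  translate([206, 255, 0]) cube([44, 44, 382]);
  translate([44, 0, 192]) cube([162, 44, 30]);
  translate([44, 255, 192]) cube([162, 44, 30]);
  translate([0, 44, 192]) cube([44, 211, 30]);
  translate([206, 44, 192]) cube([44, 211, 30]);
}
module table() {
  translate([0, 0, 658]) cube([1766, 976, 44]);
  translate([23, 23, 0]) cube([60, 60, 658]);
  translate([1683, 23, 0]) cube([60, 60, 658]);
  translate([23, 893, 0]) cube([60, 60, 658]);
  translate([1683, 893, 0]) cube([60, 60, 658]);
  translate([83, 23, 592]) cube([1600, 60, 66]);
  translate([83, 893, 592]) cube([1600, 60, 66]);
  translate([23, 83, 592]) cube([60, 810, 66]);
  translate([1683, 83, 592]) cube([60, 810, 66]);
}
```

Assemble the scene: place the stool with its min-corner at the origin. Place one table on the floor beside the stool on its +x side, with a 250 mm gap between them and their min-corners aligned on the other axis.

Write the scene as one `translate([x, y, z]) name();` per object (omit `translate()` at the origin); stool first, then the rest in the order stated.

stool();
translate([500, 0, 0]) table();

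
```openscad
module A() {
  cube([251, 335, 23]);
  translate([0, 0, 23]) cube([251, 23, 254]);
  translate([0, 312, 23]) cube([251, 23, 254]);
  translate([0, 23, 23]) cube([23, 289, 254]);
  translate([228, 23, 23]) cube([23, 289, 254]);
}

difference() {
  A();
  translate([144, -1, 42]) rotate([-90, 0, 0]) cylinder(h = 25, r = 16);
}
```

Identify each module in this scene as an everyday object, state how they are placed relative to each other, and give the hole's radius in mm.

A is an open box. The open box has a circular hole through its front wall. The hole's radius is 16 mm.

The subtracted cylinder has r = 16 mm.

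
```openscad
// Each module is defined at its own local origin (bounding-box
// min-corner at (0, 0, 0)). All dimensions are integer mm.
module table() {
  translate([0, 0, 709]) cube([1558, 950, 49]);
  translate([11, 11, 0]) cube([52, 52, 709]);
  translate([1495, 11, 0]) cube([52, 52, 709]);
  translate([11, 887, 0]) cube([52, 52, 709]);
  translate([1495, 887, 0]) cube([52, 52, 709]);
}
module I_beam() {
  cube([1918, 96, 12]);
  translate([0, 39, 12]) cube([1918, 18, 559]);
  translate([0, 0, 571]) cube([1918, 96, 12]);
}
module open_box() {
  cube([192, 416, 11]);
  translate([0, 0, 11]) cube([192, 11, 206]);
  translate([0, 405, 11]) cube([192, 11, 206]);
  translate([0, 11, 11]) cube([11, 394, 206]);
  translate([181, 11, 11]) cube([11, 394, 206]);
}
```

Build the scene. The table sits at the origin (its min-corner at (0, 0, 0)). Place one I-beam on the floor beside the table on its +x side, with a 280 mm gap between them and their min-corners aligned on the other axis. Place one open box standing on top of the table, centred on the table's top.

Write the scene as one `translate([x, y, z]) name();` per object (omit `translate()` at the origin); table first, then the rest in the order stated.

table();
translate([1838, 0, 0]) I_beam();
translate([683, 267, 758]) open_box();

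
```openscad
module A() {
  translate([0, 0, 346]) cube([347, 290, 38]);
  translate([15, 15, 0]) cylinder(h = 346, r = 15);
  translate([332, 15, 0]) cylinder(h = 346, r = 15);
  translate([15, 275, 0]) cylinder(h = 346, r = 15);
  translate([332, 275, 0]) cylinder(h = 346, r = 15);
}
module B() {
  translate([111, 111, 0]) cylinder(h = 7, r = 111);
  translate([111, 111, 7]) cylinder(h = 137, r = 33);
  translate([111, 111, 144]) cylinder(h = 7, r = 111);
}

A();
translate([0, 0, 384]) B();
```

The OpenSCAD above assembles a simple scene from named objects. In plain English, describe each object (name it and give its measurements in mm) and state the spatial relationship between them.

A is a four-legged stool. The seat is 347×290 mm, 38 mm thick, top at z = 384 mm. It stands on four round legs, each 30 mm in diameter, from z = 0 to the seat underside, each leg's axis is inset half a diameter from the nearest pair of seat edges (so the leg's bounding box is flush with the corner).

B is a spool: two coaxial disc flanges of radius 111 mm and thickness 7 mm, joined by a core cylinder of radius 33 mm and height 137 mm. The lower flange rests on z = 0 and the three cylinders share a vertical axis.

The spool is on top of the stool.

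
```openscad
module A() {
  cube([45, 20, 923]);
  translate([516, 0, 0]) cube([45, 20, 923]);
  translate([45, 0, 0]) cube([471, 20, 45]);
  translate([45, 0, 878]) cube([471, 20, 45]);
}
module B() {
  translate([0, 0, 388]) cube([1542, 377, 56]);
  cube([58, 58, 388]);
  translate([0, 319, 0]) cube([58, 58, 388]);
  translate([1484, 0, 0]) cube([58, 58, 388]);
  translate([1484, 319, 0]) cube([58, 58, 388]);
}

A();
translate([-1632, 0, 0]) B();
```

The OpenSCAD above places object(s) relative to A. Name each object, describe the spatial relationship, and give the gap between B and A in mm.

A is a picture frame. B is a bench. The bench is on the floor beside the picture frame on its −x side. The gap between the bench and the picture frame is 90 mm.

The bench's nearest face is 90 mm from the picture frame's −x face.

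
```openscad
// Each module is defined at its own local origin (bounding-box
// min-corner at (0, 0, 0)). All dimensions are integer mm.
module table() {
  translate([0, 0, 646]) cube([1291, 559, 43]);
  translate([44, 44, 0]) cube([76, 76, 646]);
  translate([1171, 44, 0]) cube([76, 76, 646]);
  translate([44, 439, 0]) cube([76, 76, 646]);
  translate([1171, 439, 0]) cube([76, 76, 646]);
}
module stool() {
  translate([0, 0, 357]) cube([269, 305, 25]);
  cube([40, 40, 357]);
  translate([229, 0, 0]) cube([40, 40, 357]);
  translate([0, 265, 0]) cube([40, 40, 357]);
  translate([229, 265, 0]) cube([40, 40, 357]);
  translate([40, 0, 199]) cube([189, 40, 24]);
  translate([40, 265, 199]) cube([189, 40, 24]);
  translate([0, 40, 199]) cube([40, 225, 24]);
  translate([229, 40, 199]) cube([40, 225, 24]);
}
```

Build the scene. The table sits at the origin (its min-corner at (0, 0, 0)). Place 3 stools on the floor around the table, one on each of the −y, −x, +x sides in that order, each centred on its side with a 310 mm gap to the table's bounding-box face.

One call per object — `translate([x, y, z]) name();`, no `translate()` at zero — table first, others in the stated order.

table();
translate([511, -615, 0]) stool();
translate([-579, 127, 0]) stool();
translate([1601, 127, 0]) stool();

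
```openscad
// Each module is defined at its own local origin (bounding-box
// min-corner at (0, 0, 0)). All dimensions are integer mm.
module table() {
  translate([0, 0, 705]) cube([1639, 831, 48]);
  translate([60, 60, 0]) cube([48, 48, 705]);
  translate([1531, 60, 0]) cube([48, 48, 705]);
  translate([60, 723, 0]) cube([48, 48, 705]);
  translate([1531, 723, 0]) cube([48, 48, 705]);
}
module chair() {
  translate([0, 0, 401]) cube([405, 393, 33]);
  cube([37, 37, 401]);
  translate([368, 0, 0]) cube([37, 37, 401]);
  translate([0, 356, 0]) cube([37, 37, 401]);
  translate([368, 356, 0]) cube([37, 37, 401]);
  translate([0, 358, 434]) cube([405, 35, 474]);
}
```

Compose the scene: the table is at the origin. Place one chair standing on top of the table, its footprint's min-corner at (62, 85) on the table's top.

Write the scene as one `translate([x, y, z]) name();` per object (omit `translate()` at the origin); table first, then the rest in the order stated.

table();
translate([62, 85, 753]) chair();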